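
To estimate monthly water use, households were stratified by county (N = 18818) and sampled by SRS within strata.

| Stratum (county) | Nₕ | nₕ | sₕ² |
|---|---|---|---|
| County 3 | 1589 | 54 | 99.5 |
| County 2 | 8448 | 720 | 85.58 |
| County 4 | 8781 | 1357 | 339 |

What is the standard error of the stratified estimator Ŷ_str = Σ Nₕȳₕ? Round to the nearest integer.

Var(Ŷ_str) = Σₕ Nₕ²(1 − fₕ)sₕ²/nₕ.
County 3: 1589²·(1 − 54/1589)·99.5/54 = 4.4942952 × 10^6.
County 2: 8448²·(1 − 720/8448)·85.58/720 = 7.7599836 × 10^6.
County 4: 8781²·(1 − 1357/8781)·339/1357 = 1.6285526 × 10^7.
Sum = 2.8539805 × 10^7.
SE = √(2.8539805 × 10^7) = 5342.

5342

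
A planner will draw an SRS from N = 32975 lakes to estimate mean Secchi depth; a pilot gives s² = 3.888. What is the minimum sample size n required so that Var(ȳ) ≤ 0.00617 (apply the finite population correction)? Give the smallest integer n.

Without fpc, n₀ = s²/D = 3.888/0.00617 = 630.1459.
With fpc, (1 − n/N)·s²/n ≤ D requires n ≥ n₀/(1 + n₀/N) = 630.1459/(1 + 630.1459/32975) = 618.3297.
Rounding up, n = 619.

619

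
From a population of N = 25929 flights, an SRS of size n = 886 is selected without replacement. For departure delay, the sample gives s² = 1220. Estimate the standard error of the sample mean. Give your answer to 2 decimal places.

Under SRS without replacement, Var(ȳ) = (1 − f)·s²/n with f = n/N = 886/25929 = 0.03417023.
Var(ȳ) = (1 − 0.03417023)·1220/886 = 0.96582977·1.3769752 = 1.3299236.
SE(ȳ) = √(1.3299236) = 1.15.

1.15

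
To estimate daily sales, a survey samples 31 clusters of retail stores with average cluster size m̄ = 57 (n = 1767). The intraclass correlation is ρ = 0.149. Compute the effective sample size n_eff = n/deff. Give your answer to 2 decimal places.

189.11

deff = 1 + (57 − 1)·0.149 = 1 + 8.344 = 9.344.
n_eff = 1767 / 9.344 = 189.11.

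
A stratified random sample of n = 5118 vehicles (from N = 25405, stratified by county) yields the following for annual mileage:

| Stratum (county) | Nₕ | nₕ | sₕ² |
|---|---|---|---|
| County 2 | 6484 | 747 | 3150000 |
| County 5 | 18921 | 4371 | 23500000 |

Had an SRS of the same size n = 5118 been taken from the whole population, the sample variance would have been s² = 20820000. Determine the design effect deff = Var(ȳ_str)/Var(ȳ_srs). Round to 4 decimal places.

Var(ȳ_str) = Σ Wₕ²(1−fₕ)sₕ²/nₕ with Wₕ = Nₕ/25405:
  County 2: (6484/25405)²·(1−747/6484)·3150000/747 = 243.04093
  County 5: (18921/25405)²·(1−4371/18921)·23500000/4371 = 2293.2729
  → Var(ȳ_str) = 2536.3138.
Var(ȳ_srs) = (1 − 5118/25405)·20820000/5118 = 3248.4716.
deff = 2536.3138 / 3248.4716 = 0.7808.

0.7808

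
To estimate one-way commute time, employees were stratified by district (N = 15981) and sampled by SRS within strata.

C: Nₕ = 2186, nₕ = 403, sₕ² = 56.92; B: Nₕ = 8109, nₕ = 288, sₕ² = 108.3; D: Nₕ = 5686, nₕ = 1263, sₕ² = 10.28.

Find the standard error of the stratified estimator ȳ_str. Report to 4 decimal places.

Var(ȳ_str) = Σₕ Wₕ²(1 − fₕ)sₕ²/nₕ with Wₕ = Nₕ/N, N = 15981.
C: Wₕ = 0.13678744; term = 0.13678744²·(1 − 0.18435499)·56.92/403 = 0.0021555269.
B: Wₕ = 0.50741506; term = 0.50741506²·(1 − 0.03551609)·108.3/288 = 0.093380813.
D: Wₕ = 0.35579751; term = 0.35579751²·(1 − 0.22212452)·10.28/1263 = 8.0150393 × 10^-4.
Sum = 0.096337844.
SE = √(0.096337844) = 0.3104.

0.3104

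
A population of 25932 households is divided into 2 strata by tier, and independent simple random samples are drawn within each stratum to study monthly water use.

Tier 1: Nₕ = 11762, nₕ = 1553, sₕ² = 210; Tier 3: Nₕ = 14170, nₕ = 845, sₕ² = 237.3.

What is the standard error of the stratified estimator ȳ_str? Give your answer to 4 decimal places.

0.3209

Var(ȳ_str) = Σₕ Wₕ²(1 − fₕ)sₕ²/nₕ with Wₕ = Nₕ/N, N = 25932.
Tier 1: Wₕ = 0.45357088; term = 0.45357088²·(1 − 0.13203537)·210/1553 = 0.024145722.
Tier 3: Wₕ = 0.54642912; term = 0.54642912²·(1 − 0.05963303)·237.3/845 = 0.078850794.
Sum = 0.10299652.
SE = √(0.10299652) = 0.3209.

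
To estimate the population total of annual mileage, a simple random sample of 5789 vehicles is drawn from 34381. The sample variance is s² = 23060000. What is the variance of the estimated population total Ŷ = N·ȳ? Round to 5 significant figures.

Var(Ŷ) = N²·Var(ȳ) = N²·(1 − n/N)·s²/n.
f = 5789/34381 = 0.16837788; Var(ȳ) = 0.83162212·23060000/5789 = 3312.6975.
Var(Ŷ) = 34381² · 3312.6975 = 3.9157846 × 10^12.

3.9158 × 10^12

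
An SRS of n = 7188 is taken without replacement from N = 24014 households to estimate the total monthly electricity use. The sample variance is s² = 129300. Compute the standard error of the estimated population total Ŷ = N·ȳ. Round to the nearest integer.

85255

Var(Ŷ) = N²·Var(ȳ) = N²·(1 − n/N)·s²/n.
f = 7188/24014 = 0.29932539; Var(ȳ) = 0.70067461·129300/7188 = 12.603955.
Var(Ŷ) = 24014² · 12.603955 = 7.2683504 × 10^9.
SE(Ŷ) = √(7.2683504 × 10^9) = 85255.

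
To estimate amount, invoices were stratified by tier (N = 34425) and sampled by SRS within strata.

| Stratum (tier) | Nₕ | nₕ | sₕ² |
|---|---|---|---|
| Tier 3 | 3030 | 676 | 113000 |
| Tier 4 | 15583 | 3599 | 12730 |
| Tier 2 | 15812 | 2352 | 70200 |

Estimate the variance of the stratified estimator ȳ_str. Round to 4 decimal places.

Var(ȳ_str) = Σₕ Wₕ²(1 − fₕ)sₕ²/nₕ with Wₕ = Nₕ/N, N = 34425.
Tier 3: Wₕ = 0.08801743; term = 0.08801743²·(1 − 0.22310231)·113000/676 = 1.006081.
Tier 4: Wₕ = 0.45266521; term = 0.45266521²·(1 − 0.23095681)·12730/3599 = 0.55738019.
Tier 2: Wₕ = 0.45931736; term = 0.45931736²·(1 − 0.14874779)·70200/2352 = 5.3602342.
Sum = 6.9236954.

6.9237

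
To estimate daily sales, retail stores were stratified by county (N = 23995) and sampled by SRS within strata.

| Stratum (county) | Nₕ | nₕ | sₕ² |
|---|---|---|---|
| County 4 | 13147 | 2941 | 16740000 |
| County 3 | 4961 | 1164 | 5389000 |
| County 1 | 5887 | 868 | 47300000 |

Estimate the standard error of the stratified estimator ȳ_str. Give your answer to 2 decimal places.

65.38

Var(ȳ_str) = Σₕ Wₕ²(1 − fₕ)sₕ²/nₕ with Wₕ = Nₕ/N, N = 23995.
County 4: Wₕ = 0.54790581; term = 0.54790581²·(1 − 0.22370122)·16740000/2941 = 1326.4813.
County 3: Wₕ = 0.20675141; term = 0.20675141²·(1 − 0.23463011)·5389000/1164 = 151.46892.
County 1: Wₕ = 0.24534278; term = 0.24534278²·(1 − 0.14744352)·47300000/868 = 2796.4763.
Sum = 4274.4265.
SE = √(4274.4265) = 65.38.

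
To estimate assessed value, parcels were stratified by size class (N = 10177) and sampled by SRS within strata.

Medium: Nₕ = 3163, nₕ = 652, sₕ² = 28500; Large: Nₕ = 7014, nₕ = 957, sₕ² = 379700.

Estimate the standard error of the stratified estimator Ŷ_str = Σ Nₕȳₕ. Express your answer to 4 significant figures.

Var(Ŷ_str) = Σₕ Nₕ²(1 − fₕ)sₕ²/nₕ.
Medium: 3163²·(1 − 652/3163)·28500/652 = 3.4717078 × 10^8.
Large: 7014²·(1 − 957/7014)·379700/957 = 1.6855902 × 10^10.
Sum = 1.7203073 × 10^10.
SE = √(1.7203073 × 10^10) = 131200.

131200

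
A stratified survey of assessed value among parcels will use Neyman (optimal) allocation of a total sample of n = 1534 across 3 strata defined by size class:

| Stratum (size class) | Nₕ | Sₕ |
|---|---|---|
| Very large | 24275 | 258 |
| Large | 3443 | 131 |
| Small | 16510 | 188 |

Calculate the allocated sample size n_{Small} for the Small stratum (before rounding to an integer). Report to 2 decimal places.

Neyman allocation: nₕ = n·NₕSₕ / Σⱼ NⱼSⱼ.
Σ NⱼSⱼ = 24275·258 + 3443·131 + 16510·188 = 9.817863 × 10^6.
n_{Small} = 1534·16510·188 / (9.817863 × 10^6) = 484.97.

484.97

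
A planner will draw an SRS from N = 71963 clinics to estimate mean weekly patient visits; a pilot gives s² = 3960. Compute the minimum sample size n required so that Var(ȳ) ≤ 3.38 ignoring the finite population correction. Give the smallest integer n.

1172

Without fpc, n₀ = s²/D = 3960/3.38 = 1171.5976.
Rounding up, n = 1172.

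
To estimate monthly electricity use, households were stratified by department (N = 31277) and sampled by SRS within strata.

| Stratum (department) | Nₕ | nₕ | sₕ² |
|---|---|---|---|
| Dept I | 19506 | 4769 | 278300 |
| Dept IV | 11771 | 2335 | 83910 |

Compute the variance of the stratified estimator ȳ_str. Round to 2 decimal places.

21.23

Var(ȳ_str) = Σₕ Wₕ²(1 − fₕ)sₕ²/nₕ with Wₕ = Nₕ/N, N = 31277.
Dept I: Wₕ = 0.62365316; term = 0.62365316²·(1 − 0.24448888)·278300/4769 = 17.147982.
Dept IV: Wₕ = 0.37634684; term = 0.37634684²·(1 − 0.19836887)·83910/2335 = 4.0801671.
Sum = 21.228149.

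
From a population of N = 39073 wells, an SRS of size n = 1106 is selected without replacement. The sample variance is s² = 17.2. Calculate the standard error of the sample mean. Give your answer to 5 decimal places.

Under SRS without replacement, Var(ȳ) = (1 − f)·s²/n with f = n/N = 1106/39073 = 0.02830599.
Var(ȳ) = (1 − 0.02830599)·17.2/1106 = 0.97169401·0.015551537 = 0.015111335.
SE(ȳ) = √(0.015111335) = 0.12293.

0.12293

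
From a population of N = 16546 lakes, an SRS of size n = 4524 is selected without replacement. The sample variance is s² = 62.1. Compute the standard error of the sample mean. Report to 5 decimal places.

0.09987

Under SRS without replacement, Var(ȳ) = (1 − f)·s²/n with f = n/N = 4524/16546 = 0.27341956.
Var(ȳ) = (1 − 0.27341956)·62.1/4524 = 0.72658044·0.01372679 = 0.0099736175.
SE(ȳ) = √(0.0099736175) = 0.09987.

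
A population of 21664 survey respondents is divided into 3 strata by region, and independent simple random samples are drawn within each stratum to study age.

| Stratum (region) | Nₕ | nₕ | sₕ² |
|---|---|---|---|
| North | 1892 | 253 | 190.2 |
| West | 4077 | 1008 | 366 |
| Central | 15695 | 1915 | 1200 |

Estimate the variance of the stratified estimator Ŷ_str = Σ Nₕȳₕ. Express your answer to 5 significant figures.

Var(Ŷ_str) = Σₕ Nₕ²(1 − fₕ)sₕ²/nₕ.
North: 1892²·(1 − 253/1892)·190.2/253 = 2.3312566 × 10^6.
West: 4077²·(1 − 1008/4077)·366/1008 = 4.5431613 × 10^6.
Central: 15695²·(1 − 1915/15695)·1200/1915 = 1.3552612 × 10^8.
Sum = 1.4240054 × 10^8.

1.4240 × 10^8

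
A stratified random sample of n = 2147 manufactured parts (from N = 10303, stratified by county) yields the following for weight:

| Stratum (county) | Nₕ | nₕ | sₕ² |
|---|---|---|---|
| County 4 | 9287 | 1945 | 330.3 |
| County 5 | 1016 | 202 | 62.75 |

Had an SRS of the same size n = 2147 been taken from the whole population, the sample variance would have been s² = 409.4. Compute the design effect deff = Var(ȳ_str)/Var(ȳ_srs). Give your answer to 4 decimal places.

Var(ȳ_str) = Σ Wₕ²(1−fₕ)sₕ²/nₕ with Wₕ = Nₕ/10303:
  County 4: (9287/10303)²·(1−1945/9287)·330.3/1945 = 0.10908157
  County 5: (1016/10303)²·(1−202/1016)·62.75/202 = 0.0024202101
  → Var(ȳ_str) = 0.11150178.
Var(ȳ_srs) = (1 − 2147/10303)·409.4/2147 = 0.15094868.
deff = 0.11150178 / 0.15094868 = 0.7387.

0.7387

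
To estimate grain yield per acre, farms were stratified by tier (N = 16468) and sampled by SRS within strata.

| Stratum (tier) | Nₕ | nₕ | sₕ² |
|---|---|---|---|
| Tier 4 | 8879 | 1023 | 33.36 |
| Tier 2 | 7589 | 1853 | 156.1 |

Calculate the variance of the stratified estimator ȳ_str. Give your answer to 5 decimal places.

0.02191

Var(ȳ_str) = Σₕ Wₕ²(1 − fₕ)sₕ²/nₕ with Wₕ = Nₕ/N, N = 16468.
Tier 4: Wₕ = 0.53916687; term = 0.53916687²·(1 − 0.11521568)·33.36/1023 = 0.0083875326.
Tier 2: Wₕ = 0.46083313; term = 0.46083313²·(1 − 0.24416919)·156.1/1853 = 0.013521954.
Sum = 0.021909487.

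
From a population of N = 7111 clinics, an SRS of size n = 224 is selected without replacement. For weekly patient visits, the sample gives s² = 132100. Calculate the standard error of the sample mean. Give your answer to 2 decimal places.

Under SRS without replacement, Var(ȳ) = (1 − f)·s²/n with f = n/N = 224/7111 = 0.03150049.
Var(ȳ) = (1 − 0.03150049)·132100/224 = 0.96849951·589.73214 = 571.15529.
SE(ȳ) = √(571.15529) = 23.90.

23.90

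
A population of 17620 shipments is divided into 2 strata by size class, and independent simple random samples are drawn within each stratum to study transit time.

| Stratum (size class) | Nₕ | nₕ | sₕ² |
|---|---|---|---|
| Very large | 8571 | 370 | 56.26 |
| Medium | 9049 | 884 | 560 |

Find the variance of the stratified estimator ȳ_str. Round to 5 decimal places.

0.18518

Var(ȳ_str) = Σₕ Wₕ²(1 − fₕ)sₕ²/nₕ with Wₕ = Nₕ/N, N = 17620.
Very large: Wₕ = 0.48643587; term = 0.48643587²·(1 − 0.04316883)·56.26/370 = 0.034425837.
Medium: Wₕ = 0.51356413; term = 0.51356413²·(1 − 0.09769035)·560/884 = 0.15075813.
Sum = 0.18518397.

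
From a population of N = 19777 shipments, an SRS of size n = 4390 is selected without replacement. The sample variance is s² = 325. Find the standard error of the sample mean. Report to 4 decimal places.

Under SRS without replacement, Var(ȳ) = (1 − f)·s²/n with f = n/N = 4390/19777 = 0.22197502.
Var(ȳ) = (1 − 0.22197502)·325/4390 = 0.77802498·0.074031891 = 0.05759866.
SE(ȳ) = √(0.05759866) = 0.2400.

0.2400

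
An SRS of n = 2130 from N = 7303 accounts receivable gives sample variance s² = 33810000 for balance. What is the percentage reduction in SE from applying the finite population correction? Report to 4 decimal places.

15.8371

f = n/N = 2130/7303 = 0.29166096.
SE_no-fpc = √(s²/n) = 125.98904; SE_fpc = √((1−f)s²/n) = 106.03601.
Ratio = √(1−f) = 0.84162880. Reduction = 100·(1 − 0.84162880) = 15.8371%.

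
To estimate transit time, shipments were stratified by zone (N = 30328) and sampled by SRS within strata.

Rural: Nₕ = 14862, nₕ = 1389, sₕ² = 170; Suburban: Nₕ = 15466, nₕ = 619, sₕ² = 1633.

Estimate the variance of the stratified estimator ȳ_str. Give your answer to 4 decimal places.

0.6852

Var(ȳ_str) = Σₕ Wₕ²(1 − fₕ)sₕ²/nₕ with Wₕ = Nₕ/N, N = 30328.
Rural: Wₕ = 0.49004221; term = 0.49004221²·(1 − 0.09345983)·170/1389 = 0.026644078.
Suburban: Wₕ = 0.50995779; term = 0.50995779²·(1 − 0.04002328)·1633/619 = 0.65860452.
Sum = 0.6852486.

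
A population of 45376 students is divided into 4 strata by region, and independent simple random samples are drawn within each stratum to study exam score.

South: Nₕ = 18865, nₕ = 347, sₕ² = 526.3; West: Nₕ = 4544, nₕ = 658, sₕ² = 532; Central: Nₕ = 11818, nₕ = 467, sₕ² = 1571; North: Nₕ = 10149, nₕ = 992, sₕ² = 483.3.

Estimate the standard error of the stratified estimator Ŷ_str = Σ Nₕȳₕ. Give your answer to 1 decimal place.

Var(Ŷ_str) = Σₕ Nₕ²(1 − fₕ)sₕ²/nₕ.
South: 18865²·(1 − 347/18865)·526.3/347 = 5.2985225 × 10^8.
West: 4544²·(1 − 658/4544)·532/658 = 1.4276668 × 10^7.
Central: 11818²·(1 − 467/11818)·1571/467 = 4.5127099 × 10^8.
North: 10149²·(1 − 992/10149)·483.3/992 = 4.5277411 × 10^7.
Sum = 1.0406773 × 10^9.
SE = √(1.0406773 × 10^9) = 32259.5.

32259.5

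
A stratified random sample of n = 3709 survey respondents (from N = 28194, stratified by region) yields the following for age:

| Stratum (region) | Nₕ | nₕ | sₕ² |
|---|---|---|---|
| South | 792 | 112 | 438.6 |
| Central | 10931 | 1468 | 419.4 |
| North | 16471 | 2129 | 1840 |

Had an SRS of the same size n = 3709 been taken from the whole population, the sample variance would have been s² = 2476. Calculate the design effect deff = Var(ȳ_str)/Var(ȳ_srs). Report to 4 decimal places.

Var(ȳ_str) = Σ Wₕ²(1−fₕ)sₕ²/nₕ with Wₕ = Nₕ/28194:
  South: (792/28194)²·(1−112/792)·438.6/112 = 0.0026532081
  Central: (10931/28194)²·(1−1468/10931)·419.4/1468 = 0.037177289
  North: (16471/28194)²·(1−2129/16471)·1840/2129 = 0.25683751
  → Var(ȳ_str) = 0.29666801.
Var(ȳ_srs) = (1 − 3709/28194)·2476/3709 = 0.57974528.
deff = 0.29666801 / 0.57974528 = 0.5117.

0.5117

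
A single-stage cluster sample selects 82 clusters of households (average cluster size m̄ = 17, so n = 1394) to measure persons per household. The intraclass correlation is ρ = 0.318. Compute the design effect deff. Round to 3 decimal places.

deff = 1 + (17 − 1)·0.318 = 1 + 5.088 = 6.088.

6.088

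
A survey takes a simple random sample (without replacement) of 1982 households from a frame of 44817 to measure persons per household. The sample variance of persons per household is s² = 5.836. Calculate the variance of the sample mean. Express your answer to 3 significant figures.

Under SRS without replacement, Var(ȳ) = (1 − f)·s²/n with f = n/N = 1982/44817 = 0.04422429.
Var(ȳ) = (1 − 0.04422429)·5.836/1982 = 0.95577571·0.0029445005 = 0.0028142821.

0.00281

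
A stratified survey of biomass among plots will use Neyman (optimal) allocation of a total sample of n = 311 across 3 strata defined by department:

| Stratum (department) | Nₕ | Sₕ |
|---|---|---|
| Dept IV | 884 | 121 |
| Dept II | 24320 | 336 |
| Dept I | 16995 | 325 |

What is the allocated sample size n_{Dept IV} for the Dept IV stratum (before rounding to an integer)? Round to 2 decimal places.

Neyman allocation: nₕ = n·NₕSₕ / Σⱼ NⱼSⱼ.
Σ NⱼSⱼ = 884·121 + 24320·336 + 16995·325 = 1.3801859 × 10^7.
n_{Dept IV} = 311·884·121 / (1.3801859 × 10^7) = 2.41.

2.41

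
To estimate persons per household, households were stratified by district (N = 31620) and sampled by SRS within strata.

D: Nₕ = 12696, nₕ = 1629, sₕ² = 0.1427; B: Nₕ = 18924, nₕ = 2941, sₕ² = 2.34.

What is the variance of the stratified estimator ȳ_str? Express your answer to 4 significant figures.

2.530 × 10^-4

Var(ȳ_str) = Σₕ Wₕ²(1 − fₕ)sₕ²/nₕ with Wₕ = Nₕ/N, N = 31620.
D: Wₕ = 0.40151803; term = 0.40151803²·(1 − 0.12830813)·0.1427/1629 = 1.2310508 × 10^-5.
B: Wₕ = 0.59848197; term = 0.59848197²·(1 − 0.15541112)·2.34/2941 = 2.406957 × 10^-4.
Sum = 2.5300621 × 10^-4.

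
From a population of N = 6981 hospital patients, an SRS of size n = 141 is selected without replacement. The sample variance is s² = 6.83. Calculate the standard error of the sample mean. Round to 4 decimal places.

0.2179

Under SRS without replacement, Var(ȳ) = (1 − f)·s²/n with f = n/N = 141/6981 = 0.02019768.
Var(ȳ) = (1 − 0.02019768)·6.83/141 = 0.97980232·0.048439716 = 0.047461346.
SE(ȳ) = √(0.047461346) = 0.2179.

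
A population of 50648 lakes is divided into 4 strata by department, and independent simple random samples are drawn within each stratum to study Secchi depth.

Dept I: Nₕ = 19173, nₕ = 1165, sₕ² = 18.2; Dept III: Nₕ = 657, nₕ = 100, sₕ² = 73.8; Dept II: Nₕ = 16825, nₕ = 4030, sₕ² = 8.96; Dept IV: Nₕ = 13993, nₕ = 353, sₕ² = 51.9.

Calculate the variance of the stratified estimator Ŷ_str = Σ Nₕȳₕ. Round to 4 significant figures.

Var(Ŷ_str) = Σₕ Nₕ²(1 − fₕ)sₕ²/nₕ.
Dept I: 19173²·(1 − 1165/19173)·18.2/1165 = 5.3938767 × 10^6.
Dept III: 657²·(1 − 100/657)·73.8/100 = 270070.36.
Dept II: 16825²·(1 − 4030/16825)·8.96/4030 = 478628.25.
Dept IV: 13993²·(1 − 353/13993)·51.9/353 = 2.8061951 × 10^7.
Sum = 3.4204526 × 10^7.

3.420 × 10^7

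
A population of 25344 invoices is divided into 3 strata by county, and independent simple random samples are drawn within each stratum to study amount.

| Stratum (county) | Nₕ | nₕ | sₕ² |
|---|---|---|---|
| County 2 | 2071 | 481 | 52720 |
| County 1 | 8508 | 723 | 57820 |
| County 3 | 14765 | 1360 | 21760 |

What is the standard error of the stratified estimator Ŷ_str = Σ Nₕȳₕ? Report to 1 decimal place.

93939.7

Var(Ŷ_str) = Σₕ Nₕ²(1 − fₕ)sₕ²/nₕ.
County 2: 2071²·(1 − 481/2071)·52720/481 = 3.6091717 × 10^8.
County 1: 8508²·(1 − 723/8508)·57820/723 = 5.2969502 × 10^9.
County 3: 14765²·(1 − 1360/14765)·21760/1360 = 3.1667972 × 10^9.
Sum = 8.8246646 × 10^9.
SE = √(8.8246646 × 10^9) = 93939.7.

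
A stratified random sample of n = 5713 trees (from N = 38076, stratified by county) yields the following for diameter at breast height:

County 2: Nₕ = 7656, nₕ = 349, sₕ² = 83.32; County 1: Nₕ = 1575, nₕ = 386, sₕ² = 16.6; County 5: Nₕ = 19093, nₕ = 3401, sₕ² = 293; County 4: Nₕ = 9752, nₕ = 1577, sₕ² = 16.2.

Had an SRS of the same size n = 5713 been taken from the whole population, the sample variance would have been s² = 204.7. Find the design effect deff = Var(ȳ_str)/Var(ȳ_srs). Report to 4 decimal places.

0.9075

Var(ȳ_str) = Σ Wₕ²(1−fₕ)sₕ²/nₕ with Wₕ = Nₕ/38076:
  County 2: (7656/38076)²·(1−349/7656)·83.32/349 = 0.0092121761
  County 1: (1575/38076)²·(1−386/1575)·16.6/386 = 5.5549552 × 10^-5
  County 5: (19093/38076)²·(1−3401/19093)·293/3401 = 0.017803723
  County 4: (9752/38076)²·(1−1577/9752)·16.2/1577 = 5.6488773 × 10^-4
  → Var(ȳ_str) = 0.027636336.
Var(ȳ_srs) = (1 − 5713/38076)·204.7/5713 = 0.030454472.
deff = 0.027636336 / 0.030454472 = 0.9075.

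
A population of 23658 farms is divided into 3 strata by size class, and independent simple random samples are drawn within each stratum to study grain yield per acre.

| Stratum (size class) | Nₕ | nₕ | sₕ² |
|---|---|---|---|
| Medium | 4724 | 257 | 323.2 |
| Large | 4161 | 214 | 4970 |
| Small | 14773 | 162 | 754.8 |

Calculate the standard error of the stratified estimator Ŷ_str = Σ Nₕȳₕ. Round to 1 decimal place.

Var(Ŷ_str) = Σₕ Nₕ²(1 − fₕ)sₕ²/nₕ.
Medium: 4724²·(1 − 257/4724)·323.2/257 = 2.6537748 × 10^7.
Large: 4161²·(1 − 214/4161)·4970/214 = 3.8142351 × 10^8.
Small: 14773²·(1 − 162/14773)·754.8/162 = 1.0056932 × 10^9.
Sum = 1.4136545 × 10^9.
SE = √(1.4136545 × 10^9) = 37598.6.

37598.6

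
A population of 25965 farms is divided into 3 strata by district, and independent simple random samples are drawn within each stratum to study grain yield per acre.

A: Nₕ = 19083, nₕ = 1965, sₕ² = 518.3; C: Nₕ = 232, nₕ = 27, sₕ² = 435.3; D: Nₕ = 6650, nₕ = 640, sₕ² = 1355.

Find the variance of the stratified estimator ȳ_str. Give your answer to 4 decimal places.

Var(ȳ_str) = Σₕ Wₕ²(1 − fₕ)sₕ²/nₕ with Wₕ = Nₕ/N, N = 25965.
A: Wₕ = 0.73495090; term = 0.73495090²·(1 − 0.10297123)·518.3/1965 = 0.12780318.
C: Wₕ = 0.00893510; term = 0.00893510²·(1 − 0.11637931)·435.3/27 = 0.0011373394.
D: Wₕ = 0.25611400; term = 0.25611400²·(1 − 0.09624060)·1355/640 = 0.12551013.
Sum = 0.25445065.

0.2545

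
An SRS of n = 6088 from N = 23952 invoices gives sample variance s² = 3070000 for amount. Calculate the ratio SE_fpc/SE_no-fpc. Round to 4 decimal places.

f = n/N = 6088/23952 = 0.25417502.
SE_no-fpc = √(s²/n) = 22.455972; SE_fpc = √((1−f)s²/n) = 19.393238.
Ratio = √(1−f) = 0.86361159.

0.8636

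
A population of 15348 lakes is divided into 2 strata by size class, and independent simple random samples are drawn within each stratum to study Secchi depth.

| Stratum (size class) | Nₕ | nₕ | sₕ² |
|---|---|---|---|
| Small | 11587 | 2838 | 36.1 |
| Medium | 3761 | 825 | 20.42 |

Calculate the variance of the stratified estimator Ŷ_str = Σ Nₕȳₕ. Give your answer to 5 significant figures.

Var(Ŷ_str) = Σₕ Nₕ²(1 − fₕ)sₕ²/nₕ.
Small: 11587²·(1 − 2838/11587)·36.1/2838 = 1.2895086 × 10^6.
Medium: 3761²·(1 − 825/3761)·20.42/825 = 273313.56.
Sum = 1.5628222 × 10^6.

1.5628 × 10^6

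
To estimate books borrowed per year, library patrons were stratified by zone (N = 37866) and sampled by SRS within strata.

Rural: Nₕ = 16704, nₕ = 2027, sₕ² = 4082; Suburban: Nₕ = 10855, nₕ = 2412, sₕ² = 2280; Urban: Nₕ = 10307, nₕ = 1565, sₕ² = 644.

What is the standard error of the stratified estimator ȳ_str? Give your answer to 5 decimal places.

Var(ȳ_str) = Σₕ Wₕ²(1 − fₕ)sₕ²/nₕ with Wₕ = Nₕ/N, N = 37866.
Rural: Wₕ = 0.44113453; term = 0.44113453²·(1 − 0.12134818)·4082/2027 = 0.34433262.
Suburban: Wₕ = 0.28666878; term = 0.28666878²·(1 − 0.22220175)·2280/2412 = 0.060420637.
Urban: Wₕ = 0.27219669; term = 0.27219669²·(1 − 0.15183856)·644/1565 = 0.025859239.
Sum = 0.4306125.
SE = √(0.4306125) = 0.65621.

0.65621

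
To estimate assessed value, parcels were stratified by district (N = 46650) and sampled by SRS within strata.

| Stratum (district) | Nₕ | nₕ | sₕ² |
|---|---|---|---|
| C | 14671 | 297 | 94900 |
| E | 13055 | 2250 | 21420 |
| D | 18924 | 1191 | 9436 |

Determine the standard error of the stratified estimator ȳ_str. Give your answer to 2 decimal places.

Var(ȳ_str) = Σₕ Wₕ²(1 − fₕ)sₕ²/nₕ with Wₕ = Nₕ/N, N = 46650.
C: Wₕ = 0.31449089; term = 0.31449089²·(1 − 0.02024402)·94900/297 = 30.963056.
E: Wₕ = 0.27984995; term = 0.27984995²·(1 − 0.17234776)·21420/2250 = 0.61707123.
D: Wₕ = 0.40565916; term = 0.40565916²·(1 − 0.06293595)·9436/1191 = 1.2217097.
Sum = 32.801837.
SE = √(32.801837) = 5.73.

5.73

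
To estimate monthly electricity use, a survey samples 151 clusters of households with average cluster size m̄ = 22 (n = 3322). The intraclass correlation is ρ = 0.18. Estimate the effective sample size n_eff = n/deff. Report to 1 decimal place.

deff = 1 + (22 − 1)·0.18 = 1 + 3.78 = 4.78.
n_eff = 3322 / 4.78 = 695.0.

695.0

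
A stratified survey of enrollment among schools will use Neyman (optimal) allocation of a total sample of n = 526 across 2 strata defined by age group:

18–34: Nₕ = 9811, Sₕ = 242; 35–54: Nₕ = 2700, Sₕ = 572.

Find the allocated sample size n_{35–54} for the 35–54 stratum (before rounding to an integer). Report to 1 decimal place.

207.3

Neyman allocation: nₕ = n·NₕSₕ / Σⱼ NⱼSⱼ.
Σ NⱼSⱼ = 9811·242 + 2700·572 = 3.918662 × 10^6.
n_{35–54} = 526·2700·572 / (3.918662 × 10^6) = 207.3.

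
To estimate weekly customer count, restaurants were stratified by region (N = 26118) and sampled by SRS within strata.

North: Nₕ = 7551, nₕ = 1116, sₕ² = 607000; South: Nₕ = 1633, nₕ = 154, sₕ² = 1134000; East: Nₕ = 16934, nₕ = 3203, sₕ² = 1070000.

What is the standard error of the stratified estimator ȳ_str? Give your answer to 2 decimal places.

13.37

Var(ȳ_str) = Σₕ Wₕ²(1 − fₕ)sₕ²/nₕ with Wₕ = Nₕ/N, N = 26118.
North: Wₕ = 0.28911096; term = 0.28911096²·(1 − 0.14779499)·607000/1116 = 38.743396.
South: Wₕ = 0.06252393; term = 0.06252393²·(1 − 0.09430496)·1134000/154 = 26.07155.
East: Wₕ = 0.64836511; term = 0.64836511²·(1 − 0.18914610)·1070000/3203 = 113.86984.
Sum = 178.68479.
SE = √(178.68479) = 13.37.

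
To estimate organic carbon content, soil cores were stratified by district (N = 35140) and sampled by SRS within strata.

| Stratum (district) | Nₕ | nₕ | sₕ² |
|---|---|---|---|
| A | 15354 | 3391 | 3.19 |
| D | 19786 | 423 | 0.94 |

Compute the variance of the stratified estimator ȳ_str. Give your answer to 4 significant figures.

8.294 × 10^-4

Var(ȳ_str) = Σₕ Wₕ²(1 − fₕ)sₕ²/nₕ with Wₕ = Nₕ/N, N = 35140.
A: Wₕ = 0.43693796; term = 0.43693796²·(1 − 0.22085450)·3.19/3391 = 1.3993328 × 10^-4.
D: Wₕ = 0.56306204; term = 0.56306204²·(1 − 0.02137875)·0.94/423 = 6.8946881 × 10^-4.
Sum = 8.2940209 × 10^-4.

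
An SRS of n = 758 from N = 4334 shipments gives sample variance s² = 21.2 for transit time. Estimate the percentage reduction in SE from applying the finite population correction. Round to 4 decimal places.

9.1648

f = n/N = 758/4334 = 0.17489617.
SE_no-fpc = √(s²/n) = 0.16723737; SE_fpc = √((1−f)s²/n) = 0.15191044.
Ratio = √(1−f) = 0.90835226. Reduction = 100·(1 − 0.90835226) = 9.1648%.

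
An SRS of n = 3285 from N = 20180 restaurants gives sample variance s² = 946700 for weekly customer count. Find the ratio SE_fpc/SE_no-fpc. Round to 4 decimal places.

0.9150

f = n/N = 3285/20180 = 0.16278494.
SE_no-fpc = √(s²/n) = 16.976123; SE_fpc = √((1−f)s²/n) = 15.53306.
Ratio = √(1−f) = 0.91499457.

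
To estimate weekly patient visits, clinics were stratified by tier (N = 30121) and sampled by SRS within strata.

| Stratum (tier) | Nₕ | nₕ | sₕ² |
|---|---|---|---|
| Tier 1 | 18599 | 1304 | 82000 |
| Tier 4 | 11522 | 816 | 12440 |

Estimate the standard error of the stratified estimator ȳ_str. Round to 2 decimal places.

4.94

Var(ȳ_str) = Σₕ Wₕ²(1 − fₕ)sₕ²/nₕ with Wₕ = Nₕ/N, N = 30121.
Tier 1: Wₕ = 0.61747618; term = 0.61747618²·(1 − 0.07011130)·82000/1304 = 22.295009.
Tier 4: Wₕ = 0.38252382; term = 0.38252382²·(1 − 0.07082104)·12440/816 = 2.0727483.
Sum = 24.367757.
SE = √(24.367757) = 4.94.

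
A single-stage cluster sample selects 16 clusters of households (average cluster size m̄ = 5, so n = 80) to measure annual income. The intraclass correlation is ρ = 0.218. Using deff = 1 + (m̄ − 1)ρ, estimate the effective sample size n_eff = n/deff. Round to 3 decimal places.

deff = 1 + (5 − 1)·0.218 = 1 + 0.872 = 1.872.
n_eff = 80 / 1.872 = 42.735.

42.735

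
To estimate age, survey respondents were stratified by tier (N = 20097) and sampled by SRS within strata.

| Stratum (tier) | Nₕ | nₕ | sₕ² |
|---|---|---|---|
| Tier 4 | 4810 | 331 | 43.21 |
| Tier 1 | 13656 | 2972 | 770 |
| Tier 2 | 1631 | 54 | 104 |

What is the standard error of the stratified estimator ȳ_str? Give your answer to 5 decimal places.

0.33589

Var(ȳ_str) = Σₕ Wₕ²(1 − fₕ)sₕ²/nₕ with Wₕ = Nₕ/N, N = 20097.
Tier 4: Wₕ = 0.23933920; term = 0.23933920²·(1 − 0.06881497)·43.21/331 = 0.0069633776.
Tier 1: Wₕ = 0.67950440; term = 0.67950440²·(1 − 0.21763327)·770/2972 = 0.093591594.
Tier 2: Wₕ = 0.08115639; term = 0.08115639²·(1 − 0.03310852)·104/54 = 0.012264865.
Sum = 0.11281984.
SE = √(0.11281984) = 0.33589.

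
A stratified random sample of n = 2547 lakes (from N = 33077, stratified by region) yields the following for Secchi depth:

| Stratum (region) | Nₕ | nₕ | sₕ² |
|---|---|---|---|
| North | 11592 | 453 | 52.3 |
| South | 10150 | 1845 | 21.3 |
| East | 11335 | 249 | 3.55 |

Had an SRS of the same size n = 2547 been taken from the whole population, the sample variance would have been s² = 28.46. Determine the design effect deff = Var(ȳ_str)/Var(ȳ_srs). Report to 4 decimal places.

Var(ȳ_str) = Σ Wₕ²(1−fₕ)sₕ²/nₕ with Wₕ = Nₕ/33077:
  North: (11592/33077)²·(1−453/11592)·52.3/453 = 0.013625606
  South: (10150/33077)²·(1−1845/10150)·21.3/1845 = 8.8948102 × 10^-4
  East: (11335/33077)²·(1−249/11335)·3.55/249 = 0.0016374693
  → Var(ȳ_str) = 0.016152556.
Var(ȳ_srs) = (1 − 2547/33077)·28.46/2547 = 0.010313514.
deff = 0.016152556 / 0.010313514 = 1.5662.

1.5662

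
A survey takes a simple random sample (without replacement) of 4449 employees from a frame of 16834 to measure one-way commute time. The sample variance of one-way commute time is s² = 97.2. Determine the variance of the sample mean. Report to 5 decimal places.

Under SRS without replacement, Var(ȳ) = (1 − f)·s²/n with f = n/N = 4449/16834 = 0.26428656.
Var(ȳ) = (1 − 0.26428656)·97.2/4449 = 0.73571344·0.021847606 = 0.016073577.

0.01607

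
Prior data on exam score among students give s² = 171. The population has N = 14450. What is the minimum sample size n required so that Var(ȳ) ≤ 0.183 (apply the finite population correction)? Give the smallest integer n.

878

Without fpc, n₀ = s²/D = 171/0.183 = 934.4262.
With fpc, (1 − n/N)·s²/n ≤ D requires n ≥ n₀/(1 + n₀/N) = 934.4262/(1 + 934.4262/14450) = 877.6706.
Rounding up, n = 878.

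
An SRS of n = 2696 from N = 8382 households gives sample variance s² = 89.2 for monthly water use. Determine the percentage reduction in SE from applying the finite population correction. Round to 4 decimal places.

17.6375

f = n/N = 2696/8382 = 0.32164161.
SE_no-fpc = √(s²/n) = 0.18189572; SE_fpc = √((1−f)s²/n) = 0.14981389.
Ratio = √(1−f) = 0.82362515. Reduction = 100·(1 − 0.82362515) = 17.6375%.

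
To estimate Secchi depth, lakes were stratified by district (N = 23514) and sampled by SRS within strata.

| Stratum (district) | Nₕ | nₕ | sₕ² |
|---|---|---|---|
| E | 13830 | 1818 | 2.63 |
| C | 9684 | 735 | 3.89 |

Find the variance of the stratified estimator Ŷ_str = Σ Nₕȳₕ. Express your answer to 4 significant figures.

699000

Var(Ŷ_str) = Σₕ Nₕ²(1 − fₕ)sₕ²/nₕ.
E: 13830²·(1 − 1818/13830)·2.63/1818 = 240325.23.
C: 9684²·(1 − 735/9684)·3.89/735 = 458660.72.
Sum = 698985.95.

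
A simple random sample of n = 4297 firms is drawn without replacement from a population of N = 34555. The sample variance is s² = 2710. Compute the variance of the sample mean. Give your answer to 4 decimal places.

0.5522

Under SRS without replacement, Var(ȳ) = (1 − f)·s²/n with f = n/N = 4297/34555 = 0.12435248.
Var(ȳ) = (1 − 0.12435248)·2710/4297 = 0.87564752·0.63067256 = 0.55224686.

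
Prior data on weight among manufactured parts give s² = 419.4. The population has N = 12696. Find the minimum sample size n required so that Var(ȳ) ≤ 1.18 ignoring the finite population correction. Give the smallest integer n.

356

Without fpc, n₀ = s²/D = 419.4/1.18 = 355.4237.
Rounding up, n = 356.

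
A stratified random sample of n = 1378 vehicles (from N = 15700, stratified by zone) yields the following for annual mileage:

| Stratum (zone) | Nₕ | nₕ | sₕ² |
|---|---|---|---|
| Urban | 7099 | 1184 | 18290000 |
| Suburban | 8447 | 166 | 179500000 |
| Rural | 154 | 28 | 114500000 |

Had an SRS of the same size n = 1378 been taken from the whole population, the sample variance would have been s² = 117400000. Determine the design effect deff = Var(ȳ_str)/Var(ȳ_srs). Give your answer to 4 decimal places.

Var(ȳ_str) = Σ Wₕ²(1−fₕ)sₕ²/nₕ with Wₕ = Nₕ/15700:
  Urban: (7099/15700)²·(1−1184/7099)·18290000/1184 = 2631.5682
  Suburban: (8447/15700)²·(1−166/8447)·179500000/166 = 306861.45
  Rural: (154/15700)²·(1−28/154)·114500000/28 = 321.91367
  → Var(ȳ_str) = 309814.93.
Var(ȳ_srs) = (1 − 1378/15700)·117400000/1378 = 77718.229.
deff = 309814.93 / 77718.229 = 3.9864.

3.9864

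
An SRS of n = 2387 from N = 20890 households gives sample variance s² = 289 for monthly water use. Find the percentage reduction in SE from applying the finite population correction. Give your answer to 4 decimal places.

5.8865

f = n/N = 2387/20890 = 0.11426520.
SE_no-fpc = √(s²/n) = 0.3479547; SE_fpc = √((1−f)s²/n) = 0.3274723.
Ratio = √(1−f) = 0.94113485. Reduction = 100·(1 − 0.94113485) = 5.8865%.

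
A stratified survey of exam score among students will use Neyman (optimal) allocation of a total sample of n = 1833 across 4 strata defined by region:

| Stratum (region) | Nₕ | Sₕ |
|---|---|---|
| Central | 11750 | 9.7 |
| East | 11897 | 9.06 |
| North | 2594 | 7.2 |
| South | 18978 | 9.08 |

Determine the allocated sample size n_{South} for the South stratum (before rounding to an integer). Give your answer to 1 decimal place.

765.2

Neyman allocation: nₕ = n·NₕSₕ / Σⱼ NⱼSⱼ.
Σ NⱼSⱼ = 11750·9.7 + 11897·9.06 + 2594·7.2 + 18978·9.08 = 412758.86.
n_{South} = 1833·18978·9.08 / 412758.86 = 765.2.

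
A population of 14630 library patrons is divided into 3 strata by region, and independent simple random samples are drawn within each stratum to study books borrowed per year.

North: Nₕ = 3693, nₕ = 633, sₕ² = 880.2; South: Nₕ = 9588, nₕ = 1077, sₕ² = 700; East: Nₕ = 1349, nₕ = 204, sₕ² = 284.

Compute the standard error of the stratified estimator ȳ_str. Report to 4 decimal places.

0.5756

Var(ȳ_str) = Σₕ Wₕ²(1 − fₕ)sₕ²/nₕ with Wₕ = Nₕ/N, N = 14630.
North: Wₕ = 0.25242652; term = 0.25242652²·(1 − 0.17140536)·880.2/633 = 0.073415834.
South: Wₕ = 0.65536569; term = 0.65536569²·(1 − 0.11232791)·700/1077 = 0.24780057.
East: Wₕ = 0.09220779; term = 0.09220779²·(1 − 0.15122313)·284/204 = 0.01004655.
Sum = 0.33126295.
SE = √(0.33126295) = 0.5756.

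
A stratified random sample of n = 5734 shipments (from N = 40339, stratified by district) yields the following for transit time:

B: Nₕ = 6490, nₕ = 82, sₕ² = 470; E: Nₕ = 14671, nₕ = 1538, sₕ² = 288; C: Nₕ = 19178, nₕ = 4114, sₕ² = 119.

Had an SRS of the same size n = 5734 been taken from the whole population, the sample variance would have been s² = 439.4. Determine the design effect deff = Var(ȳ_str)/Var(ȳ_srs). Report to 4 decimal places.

Var(ȳ_str) = Σ Wₕ²(1−fₕ)sₕ²/nₕ with Wₕ = Nₕ/40339:
  B: (6490/40339)²·(1−82/6490)·470/82 = 0.14648763
  E: (14671/40339)²·(1−1538/14671)·288/1538 = 0.022172239
  C: (19178/40339)²·(1−4114/19178)·119/4114 = 0.0051354208
  → Var(ȳ_str) = 0.17379529.
Var(ȳ_srs) = (1 − 5734/40339)·439.4/5734 = 0.06573794.
deff = 0.17379529 / 0.06573794 = 2.6438.

2.6438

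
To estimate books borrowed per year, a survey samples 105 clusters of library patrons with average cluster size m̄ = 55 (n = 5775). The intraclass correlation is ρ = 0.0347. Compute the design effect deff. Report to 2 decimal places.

deff = 1 + (55 − 1)·0.0347 = 1 + 1.8738 = 2.8738.

2.87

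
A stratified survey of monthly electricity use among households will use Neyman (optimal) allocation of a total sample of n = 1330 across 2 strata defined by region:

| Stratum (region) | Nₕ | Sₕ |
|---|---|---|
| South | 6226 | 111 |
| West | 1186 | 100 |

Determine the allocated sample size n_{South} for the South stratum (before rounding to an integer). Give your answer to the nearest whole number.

1135

Neyman allocation: nₕ = n·NₕSₕ / Σⱼ NⱼSⱼ.
Σ NⱼSⱼ = 6226·111 + 1186·100 = 809686.
n_{South} = 1330·6226·111 / 809686 = 1135.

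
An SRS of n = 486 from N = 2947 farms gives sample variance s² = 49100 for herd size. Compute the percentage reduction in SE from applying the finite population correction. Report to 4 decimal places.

8.6169

f = n/N = 486/2947 = 0.16491347.
SE_no-fpc = √(s²/n) = 10.051309; SE_fpc = √((1−f)s²/n) = 9.1851944.
Ratio = √(1−f) = 0.91383069. Reduction = 100·(1 − 0.91383069) = 8.6169%.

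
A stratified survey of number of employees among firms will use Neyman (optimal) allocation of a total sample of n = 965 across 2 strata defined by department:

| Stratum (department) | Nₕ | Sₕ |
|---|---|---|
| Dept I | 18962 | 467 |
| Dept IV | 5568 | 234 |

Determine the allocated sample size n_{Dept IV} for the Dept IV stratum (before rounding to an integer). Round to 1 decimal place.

Neyman allocation: nₕ = n·NₕSₕ / Σⱼ NⱼSⱼ.
Σ NⱼSⱼ = 18962·467 + 5568·234 = 1.0158166 × 10^7.
n_{Dept IV} = 965·5568·234 / (1.0158166 × 10^7) = 123.8.

123.8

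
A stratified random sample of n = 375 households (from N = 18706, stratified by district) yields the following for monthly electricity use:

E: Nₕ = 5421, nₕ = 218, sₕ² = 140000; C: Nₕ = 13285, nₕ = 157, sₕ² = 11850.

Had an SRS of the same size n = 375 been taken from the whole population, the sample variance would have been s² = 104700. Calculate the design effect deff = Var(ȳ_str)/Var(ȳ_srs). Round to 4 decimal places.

Var(ȳ_str) = Σ Wₕ²(1−fₕ)sₕ²/nₕ with Wₕ = Nₕ/18706:
  E: (5421/18706)²·(1−218/5421)·140000/218 = 51.765798
  C: (13285/18706)²·(1−157/13285)·11850/157 = 37.619842
  → Var(ȳ_str) = 89.38564.
Var(ȳ_srs) = (1 − 375/18706)·104700/375 = 273.60287.
deff = 89.38564 / 273.60287 = 0.3267.

0.3267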